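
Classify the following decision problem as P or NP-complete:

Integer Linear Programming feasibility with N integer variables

This problem is NP-complete: ILP feasibility is NP-complete (LP relaxation is in P).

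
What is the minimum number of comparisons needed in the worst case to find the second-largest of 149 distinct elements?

Lower bound: finding the max needs 149-1 comparisons. By the adversary weight-doubling argument, the max must personally win >= ceil(log_2(149)) = 8 comparisons; the 2nd-largest is among those 8 losers, needing 8-1 more comparisons. Total >= 149-1 + 8-1 = 155. A balanced knockout tournament achieves this.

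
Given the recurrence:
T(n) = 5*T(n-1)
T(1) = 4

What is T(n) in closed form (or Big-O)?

Each step multiplies by 5. T(n) = T(1)*5^(n-1) = 4*5^(n-1).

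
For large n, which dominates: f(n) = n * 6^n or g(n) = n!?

g(n) = n! grows faster: by Stirling n! ~ (n/e)^n sqrt(2*pi*n); (n/e)^n eventually dominates n * 6^n.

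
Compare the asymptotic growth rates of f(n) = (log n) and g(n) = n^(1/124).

g(n) = n^(1/124) grows faster: any positive power of n dominates any polylog.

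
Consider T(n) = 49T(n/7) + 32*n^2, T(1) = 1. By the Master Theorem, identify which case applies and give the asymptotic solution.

a=49, b=7, f(n)=32*n^2.
log_7(49) = 2, so n^(log_b(a)) = n^2.
f(n) = Theta(n^2), so Case 2 applies.
T(n) = Theta(n^2 log n).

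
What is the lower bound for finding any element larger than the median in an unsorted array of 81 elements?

To find an element larger than the median of 81 elements, we must see Omega(n) elements. Without seeing enough elements, an adversary can make any unseen element the median.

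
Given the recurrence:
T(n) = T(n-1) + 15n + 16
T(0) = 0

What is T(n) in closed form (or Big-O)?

Dominant term in sum is 15*sum(i, i=1..n) = 15*n*(n+1)/2 = O(n^2).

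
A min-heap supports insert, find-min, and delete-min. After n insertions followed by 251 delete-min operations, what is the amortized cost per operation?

Insert takes O(log n) worst case. Delete-min takes O(log n). Over a sequence of n inserts and 251 delete-mins, total cost is O((n + 251) log n). Amortized per operation: O(log n).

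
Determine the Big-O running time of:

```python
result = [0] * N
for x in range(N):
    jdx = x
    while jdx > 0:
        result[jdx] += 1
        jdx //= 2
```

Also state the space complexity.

Time complexity: O(n log n).
Space complexity: O(n).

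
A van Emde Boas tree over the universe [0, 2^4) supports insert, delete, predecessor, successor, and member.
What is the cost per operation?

vEB recursively partitions [0, 16) into sqrt(u) clusters of size sqrt(u). Each operation recurses into either one cluster or the summary, never both: T(u) = T(sqrt(u)) + O(1) => T(u) = O(log log u) = O(log 4). This is worst-case, not just amortized.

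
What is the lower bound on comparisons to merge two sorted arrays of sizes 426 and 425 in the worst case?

Adversary: with |426 - 425| <= 1 the inputs can be fully interleaved so that every adjacent pair in the merged output comes from different arrays. Then each of the 850 adjacent pairs must be directly compared, or the algorithm cannot determine their relative order. Standard merge meets this bound.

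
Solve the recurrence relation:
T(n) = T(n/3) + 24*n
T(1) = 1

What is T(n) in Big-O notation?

Geometric series: 24*n*(1 + 1/3 + 1/3^2 + ...) = O(n). T(n) = O(n).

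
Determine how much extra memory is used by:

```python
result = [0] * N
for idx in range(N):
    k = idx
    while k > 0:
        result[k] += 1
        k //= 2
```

Space complexity: O(n).
Auxiliary storage grows linearly with the input size n in the worst case.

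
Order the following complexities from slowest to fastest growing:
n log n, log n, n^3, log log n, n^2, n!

Ordered by growth rate: log log n < log n < n log n < n^2 < n^3 < n!.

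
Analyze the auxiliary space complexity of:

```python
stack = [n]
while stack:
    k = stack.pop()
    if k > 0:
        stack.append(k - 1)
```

Space complexity: O(1).
Only a constant amount of auxiliary storage is used; nothing grows with n.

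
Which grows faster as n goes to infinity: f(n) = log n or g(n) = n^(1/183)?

g(n) = n^(1/183) grows faster: any positive power of n dominates log n.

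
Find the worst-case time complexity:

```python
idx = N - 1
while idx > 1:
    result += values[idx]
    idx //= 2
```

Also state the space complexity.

Time complexity: O(log n).
Space complexity: O(1).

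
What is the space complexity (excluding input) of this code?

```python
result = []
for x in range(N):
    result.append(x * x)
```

Space complexity: O(n).
Auxiliary storage grows linearly with the input size n in the worst case.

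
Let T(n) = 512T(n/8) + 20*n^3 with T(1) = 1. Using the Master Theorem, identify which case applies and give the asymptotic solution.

a=512, b=8, f(n)=20*n^3.
log_8(512) = 3, so n^(log_b(a)) = n^3.
f(n) = Theta(n^3), so Case 2 applies.
T(n) = Theta(n^3 log n).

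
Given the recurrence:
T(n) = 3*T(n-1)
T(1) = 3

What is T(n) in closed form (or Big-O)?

Each step multiplies by 3. T(n) = T(1)*3^(n-1) = 3*3^(n-1).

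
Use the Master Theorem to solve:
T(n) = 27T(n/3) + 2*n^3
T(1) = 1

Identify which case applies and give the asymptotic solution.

a=27, b=3, f(n)=2*n^3.
log_3(27) = 3, so n^(log_b(a)) = n^3.
f(n) = Theta(n^3), so Case 2 applies.
T(n) = Theta(n^3 log n).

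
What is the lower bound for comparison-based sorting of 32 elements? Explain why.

A comparison-based sorting algorithm corresponds to a decision tree. With 32! possible permutations, the tree has 32! leaves. The height is at least log_2(32!) = Omega(n log n) by Stirling's approximation.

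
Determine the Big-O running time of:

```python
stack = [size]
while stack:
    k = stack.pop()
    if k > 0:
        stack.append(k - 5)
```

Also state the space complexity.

Time complexity: O(n).
Space complexity: O(1).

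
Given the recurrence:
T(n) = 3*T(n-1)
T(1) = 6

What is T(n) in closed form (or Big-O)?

Each step multiplies by 3. T(n) = T(1)*3^(n-1) = 6*3^(n-1).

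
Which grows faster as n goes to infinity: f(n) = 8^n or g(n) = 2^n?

f(n) = 8^n grows faster: (8/2)^n -> infinity since 8/2 > 1.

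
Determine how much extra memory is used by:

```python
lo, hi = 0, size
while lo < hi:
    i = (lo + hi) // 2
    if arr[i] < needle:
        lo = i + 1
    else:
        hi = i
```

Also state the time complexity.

Space complexity: O(1).
Only a constant amount of auxiliary storage is used; nothing grows with n.
Time complexity: O(log n).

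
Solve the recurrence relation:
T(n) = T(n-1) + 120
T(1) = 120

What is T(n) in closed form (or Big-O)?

Unrolling: T(n) = T(n-1) + 120 = T(n-2) + 2*120 = ... = T(1) + (n-1)*120 = 120 + (n-1)*120 = 120n.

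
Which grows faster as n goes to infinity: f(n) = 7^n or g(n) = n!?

g(n) = n! grows faster: n!/7^n -> infinity by Stirling.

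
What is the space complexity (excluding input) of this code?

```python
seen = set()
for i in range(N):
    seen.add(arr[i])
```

Space complexity: O(n).
Auxiliary storage grows linearly with the input size n in the worst case.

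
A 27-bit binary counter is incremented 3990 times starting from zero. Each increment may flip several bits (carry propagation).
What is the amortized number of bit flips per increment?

Bit i flips on every 2^i-th increment, so over 3990 increments bit i flips floor(3990/2^i) times. Summing over i: total flips < 2 * 3990. Amortized: < 2 = O(1) per increment.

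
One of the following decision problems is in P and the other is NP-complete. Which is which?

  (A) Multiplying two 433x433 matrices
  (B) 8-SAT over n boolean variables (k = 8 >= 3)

(A) is P: the schoolbook algorithm runs in O(n^3).
(B) is NP-complete: 3-SAT is NP-complete (Cook-Levin); k-SAT for k>=3 reduces from 3-SAT.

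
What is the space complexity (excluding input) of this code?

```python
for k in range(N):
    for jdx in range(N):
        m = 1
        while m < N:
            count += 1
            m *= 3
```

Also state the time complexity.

Space complexity: O(1).
Only a constant amount of auxiliary storage is used; nothing grows with n.
Time complexity: O(n^2 log n).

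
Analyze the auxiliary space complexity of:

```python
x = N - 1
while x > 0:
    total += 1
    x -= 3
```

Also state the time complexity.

Space complexity: O(1).
Only a constant amount of auxiliary storage is used; nothing grows with n.
Time complexity: O(n).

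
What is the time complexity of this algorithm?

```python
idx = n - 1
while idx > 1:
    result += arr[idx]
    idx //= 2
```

Time complexity: O(log n).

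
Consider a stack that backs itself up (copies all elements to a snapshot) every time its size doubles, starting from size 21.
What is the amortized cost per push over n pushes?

Backups occur at sizes 21, 42, 84, ..., copying 21 + 42 + 84 + ... <= 2n elements total (geometric series). Spread over n pushes, the amortized backup cost is O(1) per push.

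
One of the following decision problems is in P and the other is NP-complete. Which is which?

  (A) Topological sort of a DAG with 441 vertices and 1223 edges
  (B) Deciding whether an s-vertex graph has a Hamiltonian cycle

(A) is P: DFS-based topological sort runs in O(V+E).
(B) is NP-complete: one of Karp's 21 NP-complete problems.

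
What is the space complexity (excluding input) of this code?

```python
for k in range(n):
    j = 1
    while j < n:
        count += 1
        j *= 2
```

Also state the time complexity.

Space complexity: O(1).
Only a constant amount of auxiliary storage is used; nothing grows with n.
Time complexity: O(n log n).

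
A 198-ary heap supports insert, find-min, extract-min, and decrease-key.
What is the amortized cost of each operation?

The 198-ary heap has height O(log_198 n). Insert sifts up: O(log_198 n). Find-min reads the root: O(1). Extract-min sifts down comparing 198 children per level: O(198 * log_198 n). Decrease-key sifts up: O(log_198 n).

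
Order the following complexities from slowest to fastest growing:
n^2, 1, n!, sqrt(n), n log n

Ordered by growth rate: 1 < sqrt(n) < n log n < n^2 < n!.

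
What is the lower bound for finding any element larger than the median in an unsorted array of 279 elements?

To find an element larger than the median of 279 elements, we must see Omega(n) elements. Without seeing enough elements, an adversary can make any unseen element the median.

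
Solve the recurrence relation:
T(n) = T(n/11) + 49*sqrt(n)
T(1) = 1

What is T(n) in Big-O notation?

Each level contributes sqrt(n/11^k). Geometric series with ratio 1/sqrt(11) < 1 sums to O(sqrt(n)).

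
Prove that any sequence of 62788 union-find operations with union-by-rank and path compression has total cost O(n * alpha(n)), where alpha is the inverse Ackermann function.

Using Tarjan's analysis with rank-based potential function. Union-by-rank keeps tree height O(log n). Path compression flattens paths during find. For n = 62788 operations, total cost is O(n * alpha(n)), effectively O(n) since alpha grows incredibly slowly.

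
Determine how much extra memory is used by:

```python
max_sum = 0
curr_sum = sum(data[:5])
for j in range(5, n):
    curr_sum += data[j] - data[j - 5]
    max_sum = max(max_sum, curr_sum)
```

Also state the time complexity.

Space complexity: O(1).
Only a constant amount of auxiliary storage is used; nothing grows with n.
Time complexity: O(n).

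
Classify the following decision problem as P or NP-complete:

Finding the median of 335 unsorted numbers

This problem is in P: linear-time selection (median-of-medians) runs in O(n).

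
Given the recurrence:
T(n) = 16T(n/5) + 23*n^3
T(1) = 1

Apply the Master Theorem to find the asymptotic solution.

a=16, b=5, f(n)=23*n^3. log_5(16) = 1.723 < 3. Case 3: T(n) = O(n^3).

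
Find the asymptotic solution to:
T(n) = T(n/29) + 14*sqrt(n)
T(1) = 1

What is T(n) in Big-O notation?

Each level contributes sqrt(n/29^k). Geometric series with ratio 1/sqrt(29) < 1 sums to O(sqrt(n)).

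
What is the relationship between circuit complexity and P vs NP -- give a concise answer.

A language is in P iff it has polynomial-size uniform circuit families. P/poly contains all languages decidable by polynomial-size circuits (even non-uniform). If NP is not in P/poly, then P != NP. Proving super-polynomial circuit lower bounds for an NP problem would separate P from NP.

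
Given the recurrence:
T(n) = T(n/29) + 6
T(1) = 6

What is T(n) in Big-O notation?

Each step divides n by 29 and adds 6. After log_29(n) steps, T(n) = O(log n).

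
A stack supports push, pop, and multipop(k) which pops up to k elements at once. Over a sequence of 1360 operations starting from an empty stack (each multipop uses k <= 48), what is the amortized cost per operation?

Each element is pushed exactly once and popped at most once (whether by pop or as part of a multipop). So the total number of individual pops over the whole sequence is at most the number of pushes, which is at most 1360. Total work <= 2 * 1360, hence O(1) amortized per operation.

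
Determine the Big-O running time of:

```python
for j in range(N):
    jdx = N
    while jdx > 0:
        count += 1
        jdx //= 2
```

Time complexity: O(n log n).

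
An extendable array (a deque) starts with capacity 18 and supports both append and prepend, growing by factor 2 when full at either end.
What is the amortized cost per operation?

Growth at either end copies all elements; capacities form a geometric sequence with ratio 2, so total copy cost over n operations is O(n) (two geometric series). Amortized O(1).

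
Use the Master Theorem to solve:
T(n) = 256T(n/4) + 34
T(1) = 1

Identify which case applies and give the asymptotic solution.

a=256, b=4, f(n)=34.
log_4(256) = 4 > 0.
Since f(n) = O(n^0) is polynomially smaller than n^4, Case 1 applies.
T(n) = Theta(n^4).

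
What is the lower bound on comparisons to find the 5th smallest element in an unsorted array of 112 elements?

Finding the 5th smallest of 112 elements requires Omega(n) comparisons. Every element must participate in at least one comparison; otherwise it could be the 5th smallest.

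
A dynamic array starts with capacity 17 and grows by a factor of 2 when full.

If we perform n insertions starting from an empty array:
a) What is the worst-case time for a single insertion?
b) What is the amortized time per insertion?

(a) Worst-case single insertion: O(n) -- when the array is full at capacity c, the resize copies all c elements, and c can be Theta(n).
(b) Resizes happen at sizes 17, 34, 68, ... Total copy cost for n insertions: 17 + 34 + ... = O(n) (geometric series with ratio 1/2). Amortized cost per insertion: O(n)/n = O(1).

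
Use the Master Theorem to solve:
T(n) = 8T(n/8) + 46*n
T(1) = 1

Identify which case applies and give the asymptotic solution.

a=8, b=8, f(n)=46*n.
log_8(8) = 1, so n^(log_b(a)) = n.
f(n) = Theta(n), so Case 2 applies.
T(n) = Theta(n log n).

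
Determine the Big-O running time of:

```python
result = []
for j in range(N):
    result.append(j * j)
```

Time complexity: O(n).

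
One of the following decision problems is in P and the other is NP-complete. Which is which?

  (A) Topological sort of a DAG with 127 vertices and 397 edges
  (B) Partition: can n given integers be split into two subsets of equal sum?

(A) is P: DFS-based topological sort runs in O(V+E).
(B) is NP-complete: Subset Sum reduces to it (one of Karp's 21 NP-complete problems).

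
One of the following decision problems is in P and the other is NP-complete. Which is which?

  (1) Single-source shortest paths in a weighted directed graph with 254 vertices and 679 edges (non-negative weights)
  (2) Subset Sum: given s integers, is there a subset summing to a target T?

(1) is P: Dijkstra's algorithm runs in O((V+E) log V).
(2) is NP-complete: one of Karp's 21 NP-complete problems.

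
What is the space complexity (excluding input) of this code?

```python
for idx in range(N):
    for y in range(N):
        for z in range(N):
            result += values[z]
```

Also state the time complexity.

Space complexity: O(1).
Only a constant amount of auxiliary storage is used; nothing grows with n.
Time complexity: O(n^3).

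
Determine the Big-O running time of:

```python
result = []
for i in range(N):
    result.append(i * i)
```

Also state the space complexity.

Time complexity: O(n).
Space complexity: O(n).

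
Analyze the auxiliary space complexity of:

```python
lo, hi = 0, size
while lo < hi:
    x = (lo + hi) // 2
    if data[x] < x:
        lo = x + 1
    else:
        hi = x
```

Space complexity: O(1).
Only a constant amount of auxiliary storage is used; nothing grows with n.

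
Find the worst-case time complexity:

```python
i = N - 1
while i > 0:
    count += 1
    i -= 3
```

Time complexity: O(n).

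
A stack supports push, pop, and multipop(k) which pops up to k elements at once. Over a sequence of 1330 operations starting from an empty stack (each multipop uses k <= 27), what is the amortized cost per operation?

Each element is pushed exactly once and popped at most once (whether by pop or as part of a multipop). So the total number of individual pops over the whole sequence is at most the number of pushes, which is at most 1330. Total work <= 2 * 1330, hence O(1) amortized per operation.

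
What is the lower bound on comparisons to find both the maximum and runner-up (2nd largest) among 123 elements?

Lower bound: finding the max needs 123-1 comparisons. By an adversary weight-doubling argument, the maximum element must personally win at least ceil(log_2(123)) = 7 comparisons in any correct algorithm. The 2nd largest is among those 7 direct losers, and distinguishing it requires 7-1 more comparisons. Total >= 123-1 + 7-1 = 128. A balanced tournament achieves this bound exactly.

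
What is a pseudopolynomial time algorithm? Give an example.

A pseudopolynomial algorithm runs in time polynomial in the numeric value of the input, but exponential in the input length. The dynamic programming solution for Subset Sum runs in O(n*W) where W is the target sum. This is pseudopolynomial because W can be exponential in the number of bits to represent it.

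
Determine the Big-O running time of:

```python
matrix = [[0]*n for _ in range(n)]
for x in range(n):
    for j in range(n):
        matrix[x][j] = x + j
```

Time complexity: O(n^2).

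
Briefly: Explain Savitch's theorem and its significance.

Savitch's theorem states that NSPACE(f(n)) is contained in DSPACE(f(n)^2) for f(n) >= log n. In particular, NPSPACE = PSPACE, meaning nondeterminism does not significantly help for space-bounded computation. This contrasts with time, where we do not know if P = NP.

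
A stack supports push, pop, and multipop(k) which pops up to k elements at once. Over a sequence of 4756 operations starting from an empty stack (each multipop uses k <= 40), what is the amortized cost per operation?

Each element is pushed exactly once and popped at most once (whether by pop or as part of a multipop). So the total number of individual pops over the whole sequence is at most the number of pushes, which is at most 4756. Total work <= 2 * 4756, hence O(1) amortized per operation.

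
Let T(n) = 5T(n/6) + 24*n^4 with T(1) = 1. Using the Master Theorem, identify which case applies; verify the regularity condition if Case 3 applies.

a=5, b=6, f(n)=24*n^4.
log_6(5) = 0.8982 < 4.
f(n) = Omega(n^(0.8982+epsilon)) for some epsilon > 0, so Case 3 is the candidate.
Regularity: a*f(n/b) = 5*24*(n/6)^4 = (5/1296)*24*n^4 <= c*f(n) with c = 5/1296 < 1. Satisfied.
Case 3: T(n) = Theta(n^4).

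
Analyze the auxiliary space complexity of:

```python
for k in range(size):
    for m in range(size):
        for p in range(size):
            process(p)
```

Space complexity: O(1).
Only a constant amount of auxiliary storage is used; nothing grows with n.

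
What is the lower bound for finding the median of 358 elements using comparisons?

To find the median of 358 elements, every element must be compared at least once, so the lower bound is Omega(n). The BFPRT algorithm achieves O(n), making this tight.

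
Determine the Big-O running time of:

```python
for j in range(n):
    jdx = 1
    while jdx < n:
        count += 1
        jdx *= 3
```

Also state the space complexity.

Time complexity: O(n log n).
Space complexity: O(1).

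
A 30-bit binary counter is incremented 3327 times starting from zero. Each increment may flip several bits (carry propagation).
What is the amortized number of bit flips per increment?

Bit i flips on every 2^i-th increment, so over 3327 increments bit i flips floor(3327/2^i) times. Summing over i: total flips < 2 * 3327. Amortized: < 2 = O(1) per increment.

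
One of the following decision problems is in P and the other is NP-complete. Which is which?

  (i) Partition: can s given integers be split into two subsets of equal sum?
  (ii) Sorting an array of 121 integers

(i) is NP-complete: Subset Sum reduces to it (one of Karp's 21 NP-complete problems).
(ii) is P: merge sort runs in O(n log n).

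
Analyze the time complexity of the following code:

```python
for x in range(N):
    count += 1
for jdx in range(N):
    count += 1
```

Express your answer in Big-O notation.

Time complexity: O(n).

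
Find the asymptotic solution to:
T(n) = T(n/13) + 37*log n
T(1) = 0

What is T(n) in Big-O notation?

Each of the log_13(n) levels adds O(log n). T(n) = O(log^2 n).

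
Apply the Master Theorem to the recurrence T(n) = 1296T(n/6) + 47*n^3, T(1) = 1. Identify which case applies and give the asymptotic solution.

a=1296, b=6, f(n)=47*n^3.
log_6(1296) = 4 > 3.
Since f(n) = O(n^3) is polynomially smaller than n^4, Case 1 applies.
T(n) = Theta(n^4).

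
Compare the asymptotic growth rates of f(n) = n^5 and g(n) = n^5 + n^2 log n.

f(n) = n^5 and g(n) = n^5 + n^2 log n are Theta of each other: the lower-order n^2 log n term is o(n^5); both are Theta(n^5).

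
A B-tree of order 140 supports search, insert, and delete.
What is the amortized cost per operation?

B-tree of order 140 has height O(log_140 n). Each operation traverses the tree height. Splits during insert and merges during delete are O(1) each and occur at most once per level. Total cost per operation: O(log_140 n).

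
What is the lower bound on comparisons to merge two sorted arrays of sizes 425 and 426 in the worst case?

Adversary: with |425 - 426| <= 1 the inputs can be fully interleaved so that every adjacent pair in the merged output comes from different arrays. Then each of the 850 adjacent pairs must be directly compared, or the algorithm cannot determine their relative order. Standard merge meets this bound.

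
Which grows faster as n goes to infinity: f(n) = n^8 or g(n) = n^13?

g(n) = n^13 grows faster: n^13/n^8 = n^5 -> infinity.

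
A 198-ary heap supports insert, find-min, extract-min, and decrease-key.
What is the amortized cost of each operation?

The 198-ary heap has height O(log_198 n). Insert sifts up: O(log_198 n). Find-min reads the root: O(1). Extract-min sifts down comparing 198 children per level: O(198 * log_198 n). Decrease-key sifts up: O(log_198 n).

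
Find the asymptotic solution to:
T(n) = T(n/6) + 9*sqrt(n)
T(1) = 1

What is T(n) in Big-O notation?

Each level contributes sqrt(n/6^k). Geometric series with ratio 1/sqrt(6) < 1 sums to O(sqrt(n)).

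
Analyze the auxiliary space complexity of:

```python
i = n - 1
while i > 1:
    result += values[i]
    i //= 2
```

Space complexity: O(1).
Only a constant amount of auxiliary storage is used; nothing grows with n.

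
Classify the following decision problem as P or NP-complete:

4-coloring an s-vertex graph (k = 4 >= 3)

This problem is NP-complete: graph k-coloring for k>=3 is NP-complete by reduction from 3-SAT.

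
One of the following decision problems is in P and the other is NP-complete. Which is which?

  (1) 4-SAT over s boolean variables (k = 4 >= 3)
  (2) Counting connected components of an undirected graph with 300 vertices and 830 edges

(1) is NP-complete: 3-SAT is NP-complete (Cook-Levin); k-SAT for k>=3 reduces from 3-SAT.
(2) is P: BFS/DFS visits each vertex and edge once: O(V+E).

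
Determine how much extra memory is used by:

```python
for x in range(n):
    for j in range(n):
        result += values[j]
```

Space complexity: O(1).
Only a constant amount of auxiliary storage is used; nothing grows with n.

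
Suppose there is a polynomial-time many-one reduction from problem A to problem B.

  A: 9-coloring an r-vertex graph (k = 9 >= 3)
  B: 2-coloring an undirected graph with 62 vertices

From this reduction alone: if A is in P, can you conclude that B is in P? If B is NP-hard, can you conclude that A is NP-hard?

A poly-time reduction A <=_p B transfers tractability DOWN (B easy => A easy) and hardness UP (A hard => B hard), not the reverse.
From A in P, the reduction alone does NOT give B in P: any problem in P trivially reduces to SAT, yet SAT is not known to be in P.
From B NP-hard, the reduction alone does NOT give A NP-hard: again, easy problems reduce to hard ones.
(Here in fact A is NP-complete and B is in P, so no such reduction is known -- its existence would imply P = NP; the analysis concerns only what the assumed reduction would or would not let you conclude.)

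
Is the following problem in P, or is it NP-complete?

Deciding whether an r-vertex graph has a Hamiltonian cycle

This problem is NP-complete: one of Karp's 21 NP-complete problems.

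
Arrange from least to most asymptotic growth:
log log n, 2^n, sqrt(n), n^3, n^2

Ordered by growth rate: log log n < sqrt(n) < n^2 < n^3 < 2^n.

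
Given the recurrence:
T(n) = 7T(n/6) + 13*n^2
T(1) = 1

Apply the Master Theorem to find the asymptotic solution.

a=7, b=6, f(n)=13*n^2. log_6(7) = 1.086 < 2. Case 3: T(n) = O(n^2).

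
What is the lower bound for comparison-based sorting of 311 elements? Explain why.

A comparison-based sorting algorithm corresponds to a decision tree. With 311! possible permutations, the tree has 311! leaves. The height is at least log_2(311!) = Omega(n log n) by Stirling's approximation.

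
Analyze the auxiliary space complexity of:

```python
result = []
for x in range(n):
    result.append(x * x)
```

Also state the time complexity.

Space complexity: O(n).
Auxiliary storage grows linearly with the input size n in the worst case.
Time complexity: O(n).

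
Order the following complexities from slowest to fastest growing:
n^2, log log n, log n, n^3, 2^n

Ordered by growth rate: log log n < log n < n^2 < n^3 < 2^n.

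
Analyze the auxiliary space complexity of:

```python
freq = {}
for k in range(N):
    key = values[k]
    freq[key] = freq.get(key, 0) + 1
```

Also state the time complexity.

Space complexity: O(n).
Auxiliary storage grows linearly with the input size n in the worst case.
Time complexity: O(n).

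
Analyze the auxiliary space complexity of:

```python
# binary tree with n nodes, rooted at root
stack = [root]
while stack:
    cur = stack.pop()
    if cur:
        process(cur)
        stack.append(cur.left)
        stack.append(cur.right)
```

Space complexity: O(n).
Auxiliary storage grows linearly with the input size n in the worst case.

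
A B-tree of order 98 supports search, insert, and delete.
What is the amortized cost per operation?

B-tree of order 98 has height O(log_98 n). Each operation traverses the tree height. Splits during insert and merges during delete are O(1) each and occur at most once per level. Total cost per operation: O(log_98 n).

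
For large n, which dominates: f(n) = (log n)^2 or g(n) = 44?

f(n) = (log n)^2 grows faster: any unbounded function dominates a constant.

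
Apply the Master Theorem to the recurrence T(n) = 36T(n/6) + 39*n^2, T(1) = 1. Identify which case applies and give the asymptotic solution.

a=36, b=6, f(n)=39*n^2.
log_6(36) = 2, so n^(log_b(a)) = n^2.
f(n) = Theta(n^2), so Case 2 applies.
T(n) = Theta(n^2 log n).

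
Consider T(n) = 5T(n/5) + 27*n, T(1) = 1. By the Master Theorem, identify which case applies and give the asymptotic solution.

a=5, b=5, f(n)=27*n.
log_5(5) = 1, so n^(log_b(a)) = n.
f(n) = Theta(n), so Case 2 applies.
T(n) = Theta(n log n).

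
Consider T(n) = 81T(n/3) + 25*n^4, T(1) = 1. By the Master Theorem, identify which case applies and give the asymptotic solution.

a=81, b=3, f(n)=25*n^4.
log_3(81) = 4, so n^(log_b(a)) = n^4.
f(n) = Theta(n^4), so Case 2 applies.
T(n) = Theta(n^4 log n).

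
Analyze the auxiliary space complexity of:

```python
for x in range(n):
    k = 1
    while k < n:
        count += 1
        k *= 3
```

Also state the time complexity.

Space complexity: O(1).
Only a constant amount of auxiliary storage is used; nothing grows with n.
Time complexity: O(n log n).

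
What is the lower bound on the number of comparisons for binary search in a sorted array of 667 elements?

With 667 possible positions, we need at least ceil(log_2(667)) = 10 comparisons. Each comparison splits the remaining candidates by at most half.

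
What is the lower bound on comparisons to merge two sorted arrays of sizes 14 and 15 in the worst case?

Adversary: with |14 - 15| <= 1 the inputs can be fully interleaved so that every adjacent pair in the merged output comes from different arrays. Then each of the 28 adjacent pairs must be directly compared, or the algorithm cannot determine their relative order. Standard merge meets this bound.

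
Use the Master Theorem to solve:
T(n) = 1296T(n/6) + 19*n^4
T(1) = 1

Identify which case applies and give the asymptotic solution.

a=1296, b=6, f(n)=19*n^4.
log_6(1296) = 4, so n^(log_b(a)) = n^4.
f(n) = Theta(n^4), so Case 2 applies.
T(n) = Theta(n^4 log n).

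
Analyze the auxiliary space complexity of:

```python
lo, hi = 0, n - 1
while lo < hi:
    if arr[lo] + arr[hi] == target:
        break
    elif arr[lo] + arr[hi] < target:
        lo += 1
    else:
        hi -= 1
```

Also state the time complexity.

Space complexity: O(1).
Only a constant amount of auxiliary storage is used; nothing grows with n.
Time complexity: O(n).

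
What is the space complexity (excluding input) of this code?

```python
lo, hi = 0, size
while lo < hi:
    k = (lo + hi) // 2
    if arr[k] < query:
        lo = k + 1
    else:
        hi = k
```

Space complexity: O(1).
Only a constant amount of auxiliary storage is used; nothing grows with n.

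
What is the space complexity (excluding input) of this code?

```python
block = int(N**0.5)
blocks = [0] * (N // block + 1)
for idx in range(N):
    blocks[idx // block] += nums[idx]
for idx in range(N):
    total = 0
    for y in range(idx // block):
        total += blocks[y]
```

Space complexity: O(sqrt(n)).
Storage scales with sqrt(n).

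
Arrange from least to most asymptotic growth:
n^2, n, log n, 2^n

Ordered by growth rate: log n < n < n^2 < 2^n.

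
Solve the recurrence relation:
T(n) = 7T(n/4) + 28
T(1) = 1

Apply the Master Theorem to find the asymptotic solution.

a=7, b=4, f(n)=28. log_4(7) = 1.404. Case 1 of Master Theorem: T(n) = O(n^1.404).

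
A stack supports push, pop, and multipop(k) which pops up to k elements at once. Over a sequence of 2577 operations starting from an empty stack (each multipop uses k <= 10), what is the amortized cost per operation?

Each element is pushed exactly once and popped at most once (whether by pop or as part of a multipop). So the total number of individual pops over the whole sequence is at most the number of pushes, which is at most 2577. Total work <= 2 * 2577, hence O(1) amortized per operation.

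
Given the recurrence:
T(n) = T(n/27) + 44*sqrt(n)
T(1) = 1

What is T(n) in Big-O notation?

Each level contributes sqrt(n/27^k). Geometric series with ratio 1/sqrt(27) < 1 sums to O(sqrt(n)).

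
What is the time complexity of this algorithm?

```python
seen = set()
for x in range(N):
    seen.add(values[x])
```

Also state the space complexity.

Time complexity: O(n).
Space complexity: O(n).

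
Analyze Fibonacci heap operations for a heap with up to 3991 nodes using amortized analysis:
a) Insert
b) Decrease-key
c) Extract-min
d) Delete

Fibonacci heaps use lazy consolidation. Potential function Phi = t + 2m (t = number of trees, m = marked nodes).
- Insert: O(1) actual, Delta Phi = +1 (one new tree) => O(1) amortized.
- Decrease-key: with c cascading cuts, actual cost is O(c); Delta Phi <= c - 2(c-1) + 2 = 4 - c (c new trees; >= c-1 marks cleared; <= 1 new mark). Amortized O(c) + (4 - c) = O(1).
- Extract-min: O(D(n) + t) actual; consolidation drops t to <= D(n)+1, so Delta Phi pays for the t term. D(n) = O(log n) for n = 3991 => O(log n) amortized.
- Delete: decrease-key to -inf then extract-min = O(log n).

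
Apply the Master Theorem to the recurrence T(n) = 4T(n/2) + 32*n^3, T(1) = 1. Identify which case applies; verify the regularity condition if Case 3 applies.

a=4, b=2, f(n)=32*n^3.
log_2(4) = 2 < 3.
f(n) = Omega(n^(2+epsilon)) for some epsilon > 0, so Case 3 is the candidate.
Regularity: a*f(n/b) = 4*32*(n/2)^3 = (4/8)*32*n^3 <= c*f(n) with c = 4/8 < 1. Satisfied.
Case 3: T(n) = Theta(n^3).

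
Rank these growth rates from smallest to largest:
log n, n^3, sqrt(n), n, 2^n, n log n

Ordered by growth rate: log n < sqrt(n) < n < n log n < n^3 < 2^n.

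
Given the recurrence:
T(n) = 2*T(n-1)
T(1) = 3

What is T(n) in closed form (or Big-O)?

Each step multiplies by 2. T(n) = T(1)*2^(n-1) = 3*2^(n-1).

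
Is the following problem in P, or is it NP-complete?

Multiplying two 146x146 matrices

This problem is in P: the schoolbook algorithm runs in O(n^3).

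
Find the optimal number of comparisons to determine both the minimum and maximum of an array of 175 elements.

Naive approach: 348 comparisons (174 for max + 174 for min).
Optimal: Compare elements in pairs first (floor(n/2) = 87 comparisons), then find max among winners and min among losers (87 comparisons each).
Total: ceil(3n/2) - 2 = 261 comparisons. An adversary argument shows this is also a lower bound.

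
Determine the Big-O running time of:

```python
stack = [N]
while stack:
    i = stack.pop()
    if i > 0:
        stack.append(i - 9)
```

Time complexity: O(n).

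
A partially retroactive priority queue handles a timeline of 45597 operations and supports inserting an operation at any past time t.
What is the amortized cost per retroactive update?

Partially retroactive priority queues (Demaine-Iacono-Langerman) allow updates at past times with queries only at the present. With a balanced BST over the m = 45597 timeline events tracking bridges, each retroactive insert or delete is O(log m) amortized.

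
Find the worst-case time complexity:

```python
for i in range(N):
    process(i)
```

Time complexity: O(n).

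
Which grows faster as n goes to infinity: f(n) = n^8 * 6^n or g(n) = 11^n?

g(n) = 11^n grows faster: 11^n / (n^8 6^n) = (11/6)^n / n^8 -> infinity since 11/6 > 1.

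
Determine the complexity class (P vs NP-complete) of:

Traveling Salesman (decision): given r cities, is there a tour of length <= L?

This problem is NP-complete: reduces from Hamiltonian Cycle.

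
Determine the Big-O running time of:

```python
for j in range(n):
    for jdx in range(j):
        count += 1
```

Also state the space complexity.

Time complexity: O(n^2).
Space complexity: O(1).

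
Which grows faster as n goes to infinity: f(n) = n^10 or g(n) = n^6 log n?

f(n) = n^10 grows faster: n^10 / (n^6 log n) = n^4/log n -> infinity.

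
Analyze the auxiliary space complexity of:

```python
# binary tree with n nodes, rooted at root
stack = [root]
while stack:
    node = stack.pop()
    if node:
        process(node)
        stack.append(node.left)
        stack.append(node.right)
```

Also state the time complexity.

Space complexity: O(n).
Auxiliary storage grows linearly with the input size n in the worst case.
Time complexity: O(n).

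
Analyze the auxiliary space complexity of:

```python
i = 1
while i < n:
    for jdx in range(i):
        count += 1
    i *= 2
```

Space complexity: O(1).
Only a constant amount of auxiliary storage is used; nothing grows with n.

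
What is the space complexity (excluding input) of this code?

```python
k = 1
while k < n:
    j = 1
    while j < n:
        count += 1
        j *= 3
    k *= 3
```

Space complexity: O(1).
Only a constant amount of auxiliary storage is used; nothing grows with n.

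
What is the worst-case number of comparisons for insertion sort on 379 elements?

Insertion sort on reverse-sorted input: 1 + 2 + ... + (379-1) = 71631 comparisons.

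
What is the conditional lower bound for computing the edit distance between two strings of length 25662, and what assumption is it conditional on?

Under SETH (the Strong Exponential Time Hypothesis), edit distance on length-25662 strings cannot be computed in O(n^(2-epsilon)) time for any epsilon > 0 (Backurs-Indyk). The reduction is from CNF-SAT via the orthogonal vectors problem.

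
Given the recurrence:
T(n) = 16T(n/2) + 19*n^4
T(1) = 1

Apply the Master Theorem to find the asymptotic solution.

a=16, b=2, f(n)=19*n^4. log_2(16) = 4. Case 2: T(n) = O(n^4 log n).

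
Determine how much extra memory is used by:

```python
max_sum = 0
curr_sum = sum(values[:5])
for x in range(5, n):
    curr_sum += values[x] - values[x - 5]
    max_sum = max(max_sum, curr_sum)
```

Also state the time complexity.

Space complexity: O(1).
Only a constant amount of auxiliary storage is used; nothing grows with n.
Time complexity: O(n).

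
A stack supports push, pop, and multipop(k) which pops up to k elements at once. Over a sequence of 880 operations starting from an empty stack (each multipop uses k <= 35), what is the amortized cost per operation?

Each element is pushed exactly once and popped at most once (whether by pop or as part of a multipop). So the total number of individual pops over the whole sequence is at most the number of pushes, which is at most 880. Total work <= 2 * 880, hence O(1) amortized per operation.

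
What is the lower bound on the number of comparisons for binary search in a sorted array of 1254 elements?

With 1254 possible positions, we need at least ceil(log_2(1254)) = 11 comparisons. Each comparison splits the remaining candidates by at most half.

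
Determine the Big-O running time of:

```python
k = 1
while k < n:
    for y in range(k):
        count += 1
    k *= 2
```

Time complexity: O(n).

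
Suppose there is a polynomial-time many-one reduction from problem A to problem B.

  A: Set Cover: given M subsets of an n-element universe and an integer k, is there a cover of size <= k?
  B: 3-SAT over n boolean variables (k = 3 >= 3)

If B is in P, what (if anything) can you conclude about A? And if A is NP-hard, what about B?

A poly-time reduction A <=_p B means any A-instance can be transformed to a B-instance in poly time.
If B is in P: compose the reduction with B's poly-time algorithm to solve A in poly time, so A is in P.
If A is NP-hard: every NP problem reduces to A, which reduces to B; composing reductions, every NP problem reduces to B, so B is NP-hard.
(Here in fact A is NP-complete and B is NP-complete.)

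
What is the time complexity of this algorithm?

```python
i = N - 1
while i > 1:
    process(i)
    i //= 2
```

Time complexity: O(log n).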